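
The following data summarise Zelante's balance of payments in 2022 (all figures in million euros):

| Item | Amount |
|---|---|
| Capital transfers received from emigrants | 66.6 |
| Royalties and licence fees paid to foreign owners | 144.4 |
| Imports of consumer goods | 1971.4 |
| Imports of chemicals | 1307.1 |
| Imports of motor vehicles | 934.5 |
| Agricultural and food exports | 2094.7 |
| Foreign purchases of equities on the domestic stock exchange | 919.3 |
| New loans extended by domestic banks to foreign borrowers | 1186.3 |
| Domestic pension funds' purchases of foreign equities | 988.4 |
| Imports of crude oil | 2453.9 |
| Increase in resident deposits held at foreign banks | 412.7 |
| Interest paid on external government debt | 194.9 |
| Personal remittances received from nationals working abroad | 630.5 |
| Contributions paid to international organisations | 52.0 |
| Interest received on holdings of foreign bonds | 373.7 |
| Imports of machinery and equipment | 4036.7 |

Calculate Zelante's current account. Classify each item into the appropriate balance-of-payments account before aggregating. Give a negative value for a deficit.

-7996.0

Goods: -2453.9 - 4036.7 - 934.5 - 1307.1 + 2094.7 - 1971.4 = -8608.9
Services: -144.4
Primary income: 373.7 - 194.9 = 178.8
Secondary income: 630.5 - 52.0 = 578.5
Current account = (-8608.9) + (-144.4) + 178.8 + 578.5 = -7996.0
(Excluded from the current account — capital account: capital transfers received from emigrants 66.6; financial account: foreign purchases of equities on the domestic stock exchange 919.3, new loans extended by domestic banks to foreign borrowers 1186.3, domestic pension funds' purchases of foreign equities 988.4, increase in resident deposits held at foreign banks 412.7.)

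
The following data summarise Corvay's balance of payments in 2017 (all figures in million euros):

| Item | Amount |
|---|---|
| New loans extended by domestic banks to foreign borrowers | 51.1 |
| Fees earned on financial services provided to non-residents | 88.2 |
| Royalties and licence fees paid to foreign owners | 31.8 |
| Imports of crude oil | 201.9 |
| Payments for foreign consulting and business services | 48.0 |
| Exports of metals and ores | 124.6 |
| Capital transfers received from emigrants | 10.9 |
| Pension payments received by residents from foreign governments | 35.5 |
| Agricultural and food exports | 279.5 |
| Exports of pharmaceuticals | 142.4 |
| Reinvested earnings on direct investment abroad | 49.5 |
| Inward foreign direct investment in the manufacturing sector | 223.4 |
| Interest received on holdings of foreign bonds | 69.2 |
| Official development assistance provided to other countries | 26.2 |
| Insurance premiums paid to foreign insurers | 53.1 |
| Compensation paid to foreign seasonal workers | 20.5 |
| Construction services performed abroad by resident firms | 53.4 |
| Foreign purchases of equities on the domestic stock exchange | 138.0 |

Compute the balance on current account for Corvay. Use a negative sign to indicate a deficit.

Goods: -201.9 + 142.4 + 124.6 + 279.5 = 344.6
Services: 88.2 - 31.8 - 53.1 + 53.4 - 48.0 = 8.7
Primary income: 49.5 + 69.2 - 20.5 = 98.2
Secondary income: 35.5 - 26.2 = 9.3
Current account = 344.6 + 8.7 + 98.2 + 9.3 = 460.8
(Excluded from the current account — financial account: new loans extended by domestic banks to foreign borrowers 51.1, inward foreign direct investment in the manufacturing sector 223.4, foreign purchases of equities on the domestic stock exchange 138.0; capital account: capital transfers received from emigrants 10.9.)

460.8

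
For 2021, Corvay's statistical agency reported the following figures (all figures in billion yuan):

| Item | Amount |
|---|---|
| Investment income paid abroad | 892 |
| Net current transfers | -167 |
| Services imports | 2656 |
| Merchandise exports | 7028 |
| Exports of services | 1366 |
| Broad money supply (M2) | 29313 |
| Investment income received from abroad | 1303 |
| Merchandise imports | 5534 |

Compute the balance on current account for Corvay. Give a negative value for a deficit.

448

Goods balance = 7028 - 5534 = 1494
Services balance = 1366 - 2656 = -1290
Trade balance (goods + services) = 1494 + (-1290) = 204
Net primary income = 1303 - 892 = 411
Net secondary income = -167
Current account = 204 + 411 + (-167) = 448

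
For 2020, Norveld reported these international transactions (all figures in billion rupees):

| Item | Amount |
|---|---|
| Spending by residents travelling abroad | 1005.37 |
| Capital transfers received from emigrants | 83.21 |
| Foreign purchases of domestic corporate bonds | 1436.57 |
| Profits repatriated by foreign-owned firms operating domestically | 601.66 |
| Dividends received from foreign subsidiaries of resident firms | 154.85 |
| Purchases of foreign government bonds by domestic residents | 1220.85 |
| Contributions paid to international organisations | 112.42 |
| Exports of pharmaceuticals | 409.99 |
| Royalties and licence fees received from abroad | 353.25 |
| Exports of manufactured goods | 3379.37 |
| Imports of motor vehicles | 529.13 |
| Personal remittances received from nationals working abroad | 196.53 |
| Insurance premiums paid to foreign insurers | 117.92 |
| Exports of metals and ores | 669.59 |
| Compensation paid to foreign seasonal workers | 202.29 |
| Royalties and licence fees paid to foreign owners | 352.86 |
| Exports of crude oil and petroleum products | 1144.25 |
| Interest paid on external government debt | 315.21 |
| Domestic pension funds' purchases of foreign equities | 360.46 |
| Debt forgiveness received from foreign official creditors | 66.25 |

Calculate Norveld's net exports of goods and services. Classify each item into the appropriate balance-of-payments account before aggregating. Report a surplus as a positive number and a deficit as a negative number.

3951.17

Goods: 409.99 + 3379.37 + 669.59 - 529.13 + 1144.25 = 5074.07
Services: 353.25 - 352.86 - 117.92 - 1005.37 = -1122.90
Trade balance = 5074.07 + (-1122.90) = 3951.17
(Excluded from the trade balance — capital account: capital transfers received from emigrants 83.21, debt forgiveness received from foreign official creditors 66.25; financial account: foreign purchases of domestic corporate bonds 1436.57, purchases of foreign government bonds by domestic residents 1220.85, domestic pension funds' purchases of foreign equities 360.46; primary income: profits repatriated by foreign-owned firms operating domestically 601.66, dividends received from foreign subsidiaries of resident firms 154.85, compensation paid to foreign seasonal workers 202.29, interest paid on external government debt 315.21; secondary income: contributions paid to international organisations 112.42, personal remittances received from nationals working abroad 196.53.)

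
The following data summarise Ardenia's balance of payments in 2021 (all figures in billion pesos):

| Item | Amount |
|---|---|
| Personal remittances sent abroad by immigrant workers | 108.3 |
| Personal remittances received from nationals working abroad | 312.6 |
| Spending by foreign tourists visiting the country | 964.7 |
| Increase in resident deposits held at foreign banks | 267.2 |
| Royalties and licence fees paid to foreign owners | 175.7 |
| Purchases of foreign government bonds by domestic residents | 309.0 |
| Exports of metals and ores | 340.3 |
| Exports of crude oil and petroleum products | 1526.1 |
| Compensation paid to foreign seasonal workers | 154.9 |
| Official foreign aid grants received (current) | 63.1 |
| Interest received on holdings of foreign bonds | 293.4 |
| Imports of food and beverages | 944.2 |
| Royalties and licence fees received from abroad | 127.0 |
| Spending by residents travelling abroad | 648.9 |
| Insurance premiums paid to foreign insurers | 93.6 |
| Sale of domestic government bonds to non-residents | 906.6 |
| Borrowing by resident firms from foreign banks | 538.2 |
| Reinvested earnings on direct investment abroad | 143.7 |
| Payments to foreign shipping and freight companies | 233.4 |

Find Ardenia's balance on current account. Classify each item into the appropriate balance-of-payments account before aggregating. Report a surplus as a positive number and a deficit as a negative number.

1411.9

Goods: -944.2 + 340.3 + 1526.1 = 922.2
Services: -233.4 + 964.7 - 93.6 - 175.7 - 648.9 + 127.0 = -59.9
Primary income: 293.4 + 143.7 - 154.9 = 282.2
Secondary income: 63.1 - 108.3 + 312.6 = 267.4
Current account = 922.2 + (-59.9) + 282.2 + 267.4 = 1411.9
(Excluded from the current account — financial account: increase in resident deposits held at foreign banks 267.2, purchases of foreign government bonds by domestic residents 309.0, sale of domestic government bonds to non-residents 906.6, borrowing by resident firms from foreign banks 538.2.)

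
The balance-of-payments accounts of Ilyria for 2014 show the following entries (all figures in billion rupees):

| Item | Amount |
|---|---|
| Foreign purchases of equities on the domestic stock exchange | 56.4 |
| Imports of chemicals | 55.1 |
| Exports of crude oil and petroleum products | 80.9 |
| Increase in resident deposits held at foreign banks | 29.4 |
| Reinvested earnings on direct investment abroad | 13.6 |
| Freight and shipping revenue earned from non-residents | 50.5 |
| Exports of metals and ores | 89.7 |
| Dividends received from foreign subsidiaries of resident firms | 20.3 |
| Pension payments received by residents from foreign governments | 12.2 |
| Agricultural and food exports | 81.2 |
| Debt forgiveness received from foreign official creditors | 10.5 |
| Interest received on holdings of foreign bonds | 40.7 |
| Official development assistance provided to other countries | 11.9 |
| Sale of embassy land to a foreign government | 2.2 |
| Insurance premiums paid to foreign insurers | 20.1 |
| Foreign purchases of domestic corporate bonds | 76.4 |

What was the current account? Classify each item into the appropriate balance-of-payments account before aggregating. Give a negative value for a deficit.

Goods: -55.1 + 89.7 + 80.9 + 81.2 = 196.7
Services: -20.1 + 50.5 = 30.4
Primary income: 13.6 + 40.7 + 20.3 = 74.6
Secondary income: 12.2 - 11.9 = 0.3
Current account = 196.7 + 30.4 + 74.6 + 0.3 = 302.0
(Excluded from the current account — financial account: foreign purchases of equities on the domestic stock exchange 56.4, increase in resident deposits held at foreign banks 29.4, foreign purchases of domestic corporate bonds 76.4; capital account: debt forgiveness received from foreign official creditors 10.5, sale of embassy land to a foreign government 2.2.)

302.0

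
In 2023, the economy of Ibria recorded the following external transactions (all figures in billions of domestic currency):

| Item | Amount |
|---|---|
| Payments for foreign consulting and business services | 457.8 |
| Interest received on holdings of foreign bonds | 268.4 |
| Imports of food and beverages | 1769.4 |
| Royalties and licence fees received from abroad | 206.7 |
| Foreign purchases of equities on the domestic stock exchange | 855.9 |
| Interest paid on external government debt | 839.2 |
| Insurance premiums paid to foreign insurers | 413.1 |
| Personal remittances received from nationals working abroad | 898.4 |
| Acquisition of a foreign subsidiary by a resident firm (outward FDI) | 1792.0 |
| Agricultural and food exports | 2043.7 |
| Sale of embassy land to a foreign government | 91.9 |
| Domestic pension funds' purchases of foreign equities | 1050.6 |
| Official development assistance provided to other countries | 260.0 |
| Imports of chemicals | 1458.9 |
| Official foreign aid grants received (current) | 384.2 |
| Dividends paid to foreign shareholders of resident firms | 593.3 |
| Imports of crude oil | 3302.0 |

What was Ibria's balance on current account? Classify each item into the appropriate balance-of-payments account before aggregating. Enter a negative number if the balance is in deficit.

Goods: -1769.4 - 1458.9 + 2043.7 - 3302.0 = -4486.6
Services: -457.8 - 413.1 + 206.7 = -664.2
Primary income: -839.2 + 268.4 - 593.3 = -1164.1
Secondary income: 384.2 - 260.0 + 898.4 = 1022.6
Current account = (-4486.6) + (-664.2) + (-1164.1) + 1022.6 = -5292.3
(Excluded from the current account — financial account: foreign purchases of equities on the domestic stock exchange 855.9, acquisition of a foreign subsidiary by a resident firm (outward FDI) 1792.0, domestic pension funds' purchases of foreign equities 1050.6; capital account: sale of embassy land to a foreign government 91.9.)

-5292.3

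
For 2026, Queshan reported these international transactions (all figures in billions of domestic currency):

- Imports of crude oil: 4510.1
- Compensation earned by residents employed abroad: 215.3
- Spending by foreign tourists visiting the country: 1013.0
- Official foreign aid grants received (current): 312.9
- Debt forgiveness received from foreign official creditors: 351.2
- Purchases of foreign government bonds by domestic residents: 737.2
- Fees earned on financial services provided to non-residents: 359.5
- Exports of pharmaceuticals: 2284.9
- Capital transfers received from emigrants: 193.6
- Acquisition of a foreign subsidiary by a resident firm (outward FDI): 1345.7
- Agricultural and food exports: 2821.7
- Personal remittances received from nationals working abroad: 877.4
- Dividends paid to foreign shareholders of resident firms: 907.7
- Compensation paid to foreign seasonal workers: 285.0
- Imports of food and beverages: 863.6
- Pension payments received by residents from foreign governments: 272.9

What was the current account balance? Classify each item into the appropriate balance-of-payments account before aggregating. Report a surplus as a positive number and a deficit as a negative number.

1591.2

Goods: 2284.9 + 2821.7 - 863.6 - 4510.1 = -267.1
Services: 359.5 + 1013.0 = 1372.5
Primary income: -907.7 - 285.0 + 215.3 = -977.4
Secondary income: 877.4 + 272.9 + 312.9 = 1463.2
Current account = (-267.1) + 1372.5 + (-977.4) + 1463.2 = 1591.2
(Excluded from the current account — capital account: debt forgiveness received from foreign official creditors 351.2, capital transfers received from emigrants 193.6; financial account: purchases of foreign government bonds by domestic residents 737.2, acquisition of a foreign subsidiary by a resident firm (outward FDI) 1345.7.)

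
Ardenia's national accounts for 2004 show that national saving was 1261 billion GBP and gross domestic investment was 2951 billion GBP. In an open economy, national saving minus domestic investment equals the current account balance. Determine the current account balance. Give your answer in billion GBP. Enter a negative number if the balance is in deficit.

-1690

CA = S - I = 1261 - 2951 = -1690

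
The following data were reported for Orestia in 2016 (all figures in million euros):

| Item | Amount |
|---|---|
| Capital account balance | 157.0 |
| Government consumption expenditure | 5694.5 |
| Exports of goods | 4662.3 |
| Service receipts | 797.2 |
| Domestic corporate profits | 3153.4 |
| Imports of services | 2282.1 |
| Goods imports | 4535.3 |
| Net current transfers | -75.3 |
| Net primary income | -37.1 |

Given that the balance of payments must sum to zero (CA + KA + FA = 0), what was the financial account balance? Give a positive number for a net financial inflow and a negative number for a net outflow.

Goods balance = 4662.3 - 4535.3 = 127.0
Services balance = 797.2 - 2282.1 = -1484.9
Trade balance (goods + services) = 127.0 + (-1484.9) = -1357.9
Net primary income = -37.1
Net secondary income = -75.3
Current account = -1357.9 + (-37.1) + (-75.3) = -1470.3
Financial account = -(-1470.3 + 157.0) = 1313.3

1313.3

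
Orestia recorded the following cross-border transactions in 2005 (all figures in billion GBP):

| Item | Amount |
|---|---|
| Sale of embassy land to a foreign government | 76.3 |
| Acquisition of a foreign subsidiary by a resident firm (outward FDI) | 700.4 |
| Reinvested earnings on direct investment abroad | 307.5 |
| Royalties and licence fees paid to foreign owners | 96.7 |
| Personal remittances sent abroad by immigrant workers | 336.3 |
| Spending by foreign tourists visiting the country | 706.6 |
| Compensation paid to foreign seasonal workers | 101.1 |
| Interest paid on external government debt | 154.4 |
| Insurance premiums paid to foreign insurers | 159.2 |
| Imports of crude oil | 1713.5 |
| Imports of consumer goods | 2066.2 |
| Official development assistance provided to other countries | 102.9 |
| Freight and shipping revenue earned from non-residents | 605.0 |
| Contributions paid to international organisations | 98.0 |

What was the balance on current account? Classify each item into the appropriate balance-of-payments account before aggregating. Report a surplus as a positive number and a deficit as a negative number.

Goods: -2066.2 - 1713.5 = -3779.7
Services: 706.6 - 159.2 - 96.7 + 605.0 = 1055.7
Primary income: -154.4 - 101.1 + 307.5 = 52.0
Secondary income: -102.9 - 98.0 - 336.3 = -537.2
Current account = (-3779.7) + 1055.7 + 52.0 + (-537.2) = -3209.2
(Excluded from the current account — capital account: sale of embassy land to a foreign government 76.3; financial account: acquisition of a foreign subsidiary by a resident firm (outward FDI) 700.4.)

-3209.2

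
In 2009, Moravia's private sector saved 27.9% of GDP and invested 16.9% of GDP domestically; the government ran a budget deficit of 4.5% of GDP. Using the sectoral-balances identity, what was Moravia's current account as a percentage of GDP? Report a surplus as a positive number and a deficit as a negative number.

6.5

By the sectoral-balances identity, CA = (S_private - I) + (T - G).
Private balance = 27.9 - 16.9 = 11.0
Government balance (T - G) = -4.5
CA = 11.0 + (-4.5) = 6.5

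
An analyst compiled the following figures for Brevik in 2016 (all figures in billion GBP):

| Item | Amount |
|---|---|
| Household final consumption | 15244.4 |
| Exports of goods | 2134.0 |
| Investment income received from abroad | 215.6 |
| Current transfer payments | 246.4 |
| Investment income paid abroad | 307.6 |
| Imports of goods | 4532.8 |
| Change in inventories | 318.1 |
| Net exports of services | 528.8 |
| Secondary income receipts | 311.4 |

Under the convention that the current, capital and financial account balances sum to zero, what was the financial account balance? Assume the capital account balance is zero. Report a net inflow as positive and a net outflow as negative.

1897.0

Goods balance = 2134.0 - 4532.8 = -2398.8
Services balance = 528.8
Trade balance (goods + services) = -2398.8 + 528.8 = -1870.0
Net primary income = 215.6 - 307.6 = -92.0
Net secondary income = 311.4 - 246.4 = 65.0
Current account = -1870.0 + (-92.0) + 65.0 = -1897.0
Financial account = -(-1897.0) = 1897.0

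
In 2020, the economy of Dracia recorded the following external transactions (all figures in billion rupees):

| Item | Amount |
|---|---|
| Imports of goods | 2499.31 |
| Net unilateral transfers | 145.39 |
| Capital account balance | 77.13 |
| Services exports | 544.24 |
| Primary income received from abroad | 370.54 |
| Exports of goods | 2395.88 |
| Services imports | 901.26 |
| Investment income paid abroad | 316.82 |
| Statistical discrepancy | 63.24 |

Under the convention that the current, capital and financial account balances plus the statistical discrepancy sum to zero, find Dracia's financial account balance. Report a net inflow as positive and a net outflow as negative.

Goods balance = 2395.88 - 2499.31 = -103.43
Services balance = 544.24 - 901.26 = -357.02
Trade balance (goods + services) = -103.43 + (-357.02) = -460.45
Net primary income = 370.54 - 316.82 = 53.72
Net secondary income = 145.39
Current account = -460.45 + 53.72 + 145.39 = -261.34
Financial account = -(-261.34 + 77.13 + 63.24) = 120.97

120.97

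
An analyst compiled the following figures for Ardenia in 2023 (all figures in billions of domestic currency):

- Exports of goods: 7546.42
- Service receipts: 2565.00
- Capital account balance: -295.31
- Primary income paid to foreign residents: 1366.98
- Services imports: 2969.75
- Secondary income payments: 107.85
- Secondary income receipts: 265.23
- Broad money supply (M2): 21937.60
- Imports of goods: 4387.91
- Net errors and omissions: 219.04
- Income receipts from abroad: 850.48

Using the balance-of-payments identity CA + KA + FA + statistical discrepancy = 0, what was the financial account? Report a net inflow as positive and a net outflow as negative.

-2318.37

Goods balance = 7546.42 - 4387.91 = 3158.51
Services balance = 2565.00 - 2969.75 = -404.75
Trade balance (goods + services) = 3158.51 + (-404.75) = 2753.76
Net primary income = 850.48 - 1366.98 = -516.50
Net secondary income = 265.23 - 107.85 = 157.38
Current account = 2753.76 + (-516.50) + 157.38 = 2394.64
Financial account = -(2394.64 + (-295.31) + 219.04) = -2318.37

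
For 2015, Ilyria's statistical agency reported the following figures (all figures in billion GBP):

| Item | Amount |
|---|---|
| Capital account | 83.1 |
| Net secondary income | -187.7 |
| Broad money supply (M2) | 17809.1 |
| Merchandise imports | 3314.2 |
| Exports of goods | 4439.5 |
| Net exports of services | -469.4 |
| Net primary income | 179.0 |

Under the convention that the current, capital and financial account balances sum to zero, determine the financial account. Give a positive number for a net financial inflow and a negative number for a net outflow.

Goods balance = 4439.5 - 3314.2 = 1125.3
Services balance = -469.4
Trade balance (goods + services) = 1125.3 + (-469.4) = 655.9
Net primary income = 179.0
Net secondary income = -187.7
Current account = 655.9 + 179.0 + (-187.7) = 647.2
Financial account = -(647.2 + 83.1) = -730.3

-730.3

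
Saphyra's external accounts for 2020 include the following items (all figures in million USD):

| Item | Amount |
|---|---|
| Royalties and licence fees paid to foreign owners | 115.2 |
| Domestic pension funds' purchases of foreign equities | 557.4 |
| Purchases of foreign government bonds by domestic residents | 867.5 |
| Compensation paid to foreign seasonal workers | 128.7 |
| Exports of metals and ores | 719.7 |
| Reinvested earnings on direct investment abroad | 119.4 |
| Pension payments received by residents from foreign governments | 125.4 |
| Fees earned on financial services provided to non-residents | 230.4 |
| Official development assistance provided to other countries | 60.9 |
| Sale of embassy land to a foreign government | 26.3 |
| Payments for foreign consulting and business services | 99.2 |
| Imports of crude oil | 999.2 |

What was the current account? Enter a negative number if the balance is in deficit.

-208.3

Goods: 719.7 - 999.2 = -279.5
Services: -99.2 - 115.2 + 230.4 = 16.0
Primary income: 119.4 - 128.7 = -9.3
Secondary income: 125.4 - 60.9 = 64.5
Current account = (-279.5) + 16.0 + (-9.3) + 64.5 = -208.3
(Excluded from the current account — financial account: domestic pension funds' purchases of foreign equities 557.4, purchases of foreign government bonds by domestic residents 867.5; capital account: sale of embassy land to a foreign government 26.3.)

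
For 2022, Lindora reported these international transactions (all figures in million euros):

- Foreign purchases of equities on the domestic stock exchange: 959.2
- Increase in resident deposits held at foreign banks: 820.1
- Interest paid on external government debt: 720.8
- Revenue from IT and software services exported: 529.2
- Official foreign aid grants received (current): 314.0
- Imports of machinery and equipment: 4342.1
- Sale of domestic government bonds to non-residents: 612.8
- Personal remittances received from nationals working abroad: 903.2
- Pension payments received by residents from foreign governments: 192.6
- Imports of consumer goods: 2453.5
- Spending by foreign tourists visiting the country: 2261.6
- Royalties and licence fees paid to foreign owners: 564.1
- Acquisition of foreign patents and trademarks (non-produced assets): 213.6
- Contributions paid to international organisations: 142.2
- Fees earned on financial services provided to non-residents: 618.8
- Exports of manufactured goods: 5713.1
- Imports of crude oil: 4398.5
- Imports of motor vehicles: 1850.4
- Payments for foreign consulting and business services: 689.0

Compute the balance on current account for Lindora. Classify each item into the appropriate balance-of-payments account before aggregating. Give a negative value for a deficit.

Goods: -1850.4 - 4342.1 - 2453.5 + 5713.1 - 4398.5 = -7331.4
Services: 529.2 + 2261.6 - 564.1 + 618.8 - 689.0 = 2156.5
Primary income: -720.8
Secondary income: -142.2 + 903.2 + 314.0 + 192.6 = 1267.6
Current account = (-7331.4) + 2156.5 + (-720.8) + 1267.6 = -4628.1
(Excluded from the current account — financial account: foreign purchases of equities on the domestic stock exchange 959.2, increase in resident deposits held at foreign banks 820.1, sale of domestic government bonds to non-residents 612.8; capital account: acquisition of foreign patents and trademarks (non-produced assets) 213.6.)

-4628.1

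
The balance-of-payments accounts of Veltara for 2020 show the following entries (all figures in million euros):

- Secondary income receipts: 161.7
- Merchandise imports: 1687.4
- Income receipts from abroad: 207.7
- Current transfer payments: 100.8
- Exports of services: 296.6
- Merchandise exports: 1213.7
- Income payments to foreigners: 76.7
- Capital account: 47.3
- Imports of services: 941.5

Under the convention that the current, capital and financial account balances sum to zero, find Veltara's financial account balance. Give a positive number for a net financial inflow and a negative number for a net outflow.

Goods balance = 1213.7 - 1687.4 = -473.7
Services balance = 296.6 - 941.5 = -644.9
Trade balance (goods + services) = -473.7 + (-644.9) = -1118.6
Net primary income = 207.7 - 76.7 = 131.0
Net secondary income = 161.7 - 100.8 = 60.9
Current account = -1118.6 + 131.0 + 60.9 = -926.7
Financial account = -(-926.7 + 47.3) = 879.4

879.4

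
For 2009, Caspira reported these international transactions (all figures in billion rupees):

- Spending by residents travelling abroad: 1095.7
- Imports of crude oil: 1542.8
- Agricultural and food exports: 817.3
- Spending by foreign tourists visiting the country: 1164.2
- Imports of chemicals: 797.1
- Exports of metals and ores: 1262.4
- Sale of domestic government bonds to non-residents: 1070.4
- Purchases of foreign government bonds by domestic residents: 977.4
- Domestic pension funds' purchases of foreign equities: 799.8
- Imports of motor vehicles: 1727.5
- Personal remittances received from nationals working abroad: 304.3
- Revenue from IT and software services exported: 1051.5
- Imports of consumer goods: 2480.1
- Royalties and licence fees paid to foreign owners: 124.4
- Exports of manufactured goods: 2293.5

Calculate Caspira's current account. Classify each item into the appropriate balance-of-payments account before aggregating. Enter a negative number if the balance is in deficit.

Goods: -1727.5 + 2293.5 + 817.3 - 1542.8 - 2480.1 - 797.1 + 1262.4 = -2174.3
Services: 1051.5 - 124.4 - 1095.7 + 1164.2 = 995.6
Secondary income: 304.3
Current account = (-2174.3) + 995.6 + 304.3 = -874.4
(Excluded from the current account — financial account: sale of domestic government bonds to non-residents 1070.4, purchases of foreign government bonds by domestic residents 977.4, domestic pension funds' purchases of foreign equities 799.8.)

-874.4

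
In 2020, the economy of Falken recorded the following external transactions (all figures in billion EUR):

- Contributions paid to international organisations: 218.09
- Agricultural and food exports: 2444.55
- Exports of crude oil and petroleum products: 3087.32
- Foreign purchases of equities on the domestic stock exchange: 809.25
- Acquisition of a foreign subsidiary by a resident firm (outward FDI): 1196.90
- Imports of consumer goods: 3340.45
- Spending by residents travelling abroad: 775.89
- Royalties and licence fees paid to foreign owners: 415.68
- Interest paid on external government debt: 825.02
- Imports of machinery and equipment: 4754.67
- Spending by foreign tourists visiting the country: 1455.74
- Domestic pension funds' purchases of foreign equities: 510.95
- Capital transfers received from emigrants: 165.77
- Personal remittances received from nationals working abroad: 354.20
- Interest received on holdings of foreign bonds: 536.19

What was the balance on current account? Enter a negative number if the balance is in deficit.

Goods: -3340.45 + 2444.55 + 3087.32 - 4754.67 = -2563.25
Services: -415.68 - 775.89 + 1455.74 = 264.17
Primary income: 536.19 - 825.02 = -288.83
Secondary income: -218.09 + 354.20 = 136.11
Current account = (-2563.25) + 264.17 + (-288.83) + 136.11 = -2451.80
(Excluded from the current account — financial account: foreign purchases of equities on the domestic stock exchange 809.25, acquisition of a foreign subsidiary by a resident firm (outward FDI) 1196.90, domestic pension funds' purchases of foreign equities 510.95; capital account: capital transfers received from emigrants 165.77.)

-2451.80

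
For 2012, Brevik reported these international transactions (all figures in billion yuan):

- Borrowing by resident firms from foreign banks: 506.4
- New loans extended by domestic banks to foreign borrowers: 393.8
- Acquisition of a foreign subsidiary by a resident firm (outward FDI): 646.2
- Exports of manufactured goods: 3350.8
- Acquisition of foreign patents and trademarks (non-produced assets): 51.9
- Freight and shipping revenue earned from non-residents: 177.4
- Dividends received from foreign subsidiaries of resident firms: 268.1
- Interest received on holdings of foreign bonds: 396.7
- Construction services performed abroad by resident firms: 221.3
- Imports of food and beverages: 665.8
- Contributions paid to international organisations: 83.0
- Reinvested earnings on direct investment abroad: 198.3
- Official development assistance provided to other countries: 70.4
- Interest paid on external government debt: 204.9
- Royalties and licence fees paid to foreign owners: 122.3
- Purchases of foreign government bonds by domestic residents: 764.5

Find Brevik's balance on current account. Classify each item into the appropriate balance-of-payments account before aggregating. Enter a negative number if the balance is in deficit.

Goods: -665.8 + 3350.8 = 2685.0
Services: 221.3 + 177.4 - 122.3 = 276.4
Primary income: 396.7 + 268.1 + 198.3 - 204.9 = 658.2
Secondary income: -70.4 - 83.0 = -153.4
Current account = 2685.0 + 276.4 + 658.2 + (-153.4) = 3466.2
(Excluded from the current account — financial account: borrowing by resident firms from foreign banks 506.4, new loans extended by domestic banks to foreign borrowers 393.8, acquisition of a foreign subsidiary by a resident firm (outward FDI) 646.2, purchases of foreign government bonds by domestic residents 764.5; capital account: acquisition of foreign patents and trademarks (non-produced assets) 51.9.)

3466.2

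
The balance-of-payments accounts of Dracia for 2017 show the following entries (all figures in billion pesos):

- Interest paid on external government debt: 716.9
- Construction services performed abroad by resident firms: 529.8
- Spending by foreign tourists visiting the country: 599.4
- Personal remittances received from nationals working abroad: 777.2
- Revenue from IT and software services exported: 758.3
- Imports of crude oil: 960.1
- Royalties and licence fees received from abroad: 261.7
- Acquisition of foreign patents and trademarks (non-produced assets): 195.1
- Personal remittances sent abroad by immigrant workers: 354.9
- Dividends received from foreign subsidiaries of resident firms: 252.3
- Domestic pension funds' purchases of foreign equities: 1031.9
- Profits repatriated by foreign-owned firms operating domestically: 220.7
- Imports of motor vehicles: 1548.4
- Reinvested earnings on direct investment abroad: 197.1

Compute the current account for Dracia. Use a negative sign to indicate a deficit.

-425.2

Goods: -960.1 - 1548.4 = -2508.5
Services: 599.4 + 529.8 + 758.3 + 261.7 = 2149.2
Primary income: -220.7 + 252.3 - 716.9 + 197.1 = -488.2
Secondary income: 777.2 - 354.9 = 422.3
Current account = (-2508.5) + 2149.2 + (-488.2) + 422.3 = -425.2
(Excluded from the current account — capital account: acquisition of foreign patents and trademarks (non-produced assets) 195.1; financial account: domestic pension funds' purchases of foreign equities 1031.9.)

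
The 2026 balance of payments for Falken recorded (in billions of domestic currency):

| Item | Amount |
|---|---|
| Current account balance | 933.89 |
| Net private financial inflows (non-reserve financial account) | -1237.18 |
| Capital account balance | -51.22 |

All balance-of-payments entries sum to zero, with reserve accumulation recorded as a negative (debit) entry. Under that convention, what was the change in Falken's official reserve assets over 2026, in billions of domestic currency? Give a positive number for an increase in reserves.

Official reserve transactions balance = -(933.89 + (-51.22) + (-1237.18)) = 354.51
An accumulation of reserves is recorded as a debit (negative entry), so the change in the stock of reserves is the negative of that balance.
Change in official reserves = -(354.51) = -354.51

-354.51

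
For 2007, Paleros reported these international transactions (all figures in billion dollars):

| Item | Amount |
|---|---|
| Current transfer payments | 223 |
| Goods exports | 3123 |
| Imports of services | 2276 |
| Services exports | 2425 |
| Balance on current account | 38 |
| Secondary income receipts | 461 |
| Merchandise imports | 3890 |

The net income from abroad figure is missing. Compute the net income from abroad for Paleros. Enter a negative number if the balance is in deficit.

Current account = goods balance + services balance + net primary income + net secondary income
Sum of the known components = -380
Net income from abroad = CA - (known components) = 38 - (-380) = 418

418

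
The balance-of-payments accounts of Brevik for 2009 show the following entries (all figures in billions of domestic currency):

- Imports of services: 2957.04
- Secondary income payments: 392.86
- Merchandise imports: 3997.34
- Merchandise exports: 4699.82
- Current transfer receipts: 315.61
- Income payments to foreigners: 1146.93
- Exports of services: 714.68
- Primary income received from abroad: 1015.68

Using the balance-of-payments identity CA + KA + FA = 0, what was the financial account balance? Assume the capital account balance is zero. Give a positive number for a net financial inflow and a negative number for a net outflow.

Goods balance = 4699.82 - 3997.34 = 702.48
Services balance = 714.68 - 2957.04 = -2242.36
Trade balance (goods + services) = 702.48 + (-2242.36) = -1539.88
Net primary income = 1015.68 - 1146.93 = -131.25
Net secondary income = 315.61 - 392.86 = -77.25
Current account = -1539.88 + (-131.25) + (-77.25) = -1748.38
Financial account = -(-1748.38) = 1748.38

1748.38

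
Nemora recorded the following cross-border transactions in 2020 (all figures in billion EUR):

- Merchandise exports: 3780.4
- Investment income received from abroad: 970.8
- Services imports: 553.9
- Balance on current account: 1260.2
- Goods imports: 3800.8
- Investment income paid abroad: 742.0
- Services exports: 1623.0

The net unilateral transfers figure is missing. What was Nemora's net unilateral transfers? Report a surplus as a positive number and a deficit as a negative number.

-17.3

Current account = goods balance + services balance + net primary income + net secondary income
Sum of the known components = 1277.5
Net unilateral transfers = CA - (known components) = 1260.2 - 1277.5 = -17.3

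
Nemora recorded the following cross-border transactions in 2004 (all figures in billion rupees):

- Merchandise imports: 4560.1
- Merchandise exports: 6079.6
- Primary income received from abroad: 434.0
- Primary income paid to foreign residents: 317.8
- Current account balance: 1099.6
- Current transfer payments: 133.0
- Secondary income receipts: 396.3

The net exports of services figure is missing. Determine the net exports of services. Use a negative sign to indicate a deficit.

-799.4

Current account = goods balance + services balance + net primary income + net secondary income
Sum of the known components = 1899.0
Net exports of services = CA - (known components) = 1099.6 - 1899.0 = -799.4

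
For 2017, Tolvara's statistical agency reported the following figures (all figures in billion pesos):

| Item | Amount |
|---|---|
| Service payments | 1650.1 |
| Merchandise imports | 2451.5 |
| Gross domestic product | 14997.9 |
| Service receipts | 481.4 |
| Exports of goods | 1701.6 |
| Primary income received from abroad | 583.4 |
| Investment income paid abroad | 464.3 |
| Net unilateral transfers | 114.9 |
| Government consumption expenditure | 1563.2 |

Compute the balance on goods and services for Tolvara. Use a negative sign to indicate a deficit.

Goods balance = 1701.6 - 2451.5 = -749.9
Services balance = 481.4 - 1650.1 = -1168.7
Trade balance (goods + services) = -749.9 + (-1168.7) = -1918.6

-1918.6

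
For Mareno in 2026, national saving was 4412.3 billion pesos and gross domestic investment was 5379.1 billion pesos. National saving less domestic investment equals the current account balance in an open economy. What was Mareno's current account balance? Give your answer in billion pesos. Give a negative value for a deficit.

CA = S - I = 4412.3 - 5379.1 = -966.8

-966.8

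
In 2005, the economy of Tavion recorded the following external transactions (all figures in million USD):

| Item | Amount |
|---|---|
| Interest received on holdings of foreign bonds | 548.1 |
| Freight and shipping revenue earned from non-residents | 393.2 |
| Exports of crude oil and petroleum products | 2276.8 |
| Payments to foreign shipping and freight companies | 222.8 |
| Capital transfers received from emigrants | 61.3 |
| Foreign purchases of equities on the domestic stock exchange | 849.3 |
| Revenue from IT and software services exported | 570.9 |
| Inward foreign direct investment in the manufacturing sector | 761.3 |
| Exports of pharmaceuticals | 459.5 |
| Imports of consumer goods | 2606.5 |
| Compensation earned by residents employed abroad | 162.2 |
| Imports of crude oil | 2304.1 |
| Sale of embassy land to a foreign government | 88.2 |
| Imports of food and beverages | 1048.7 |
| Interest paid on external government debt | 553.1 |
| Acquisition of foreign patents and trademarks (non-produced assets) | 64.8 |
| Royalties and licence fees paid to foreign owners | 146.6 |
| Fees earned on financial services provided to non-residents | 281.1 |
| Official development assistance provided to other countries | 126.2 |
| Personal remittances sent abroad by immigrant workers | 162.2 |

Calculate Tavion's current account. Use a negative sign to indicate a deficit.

Goods: -2304.1 - 2606.5 - 1048.7 + 2276.8 + 459.5 = -3223.0
Services: 281.1 - 222.8 + 570.9 + 393.2 - 146.6 = 875.8
Primary income: 162.2 - 553.1 + 548.1 = 157.2
Secondary income: -126.2 - 162.2 = -288.4
Current account = (-3223.0) + 875.8 + 157.2 + (-288.4) = -2478.4
(Excluded from the current account — capital account: capital transfers received from emigrants 61.3, sale of embassy land to a foreign government 88.2, acquisition of foreign patents and trademarks (non-produced assets) 64.8; financial account: foreign purchases of equities on the domestic stock exchange 849.3, inward foreign direct investment in the manufacturing sector 761.3.)

-2478.4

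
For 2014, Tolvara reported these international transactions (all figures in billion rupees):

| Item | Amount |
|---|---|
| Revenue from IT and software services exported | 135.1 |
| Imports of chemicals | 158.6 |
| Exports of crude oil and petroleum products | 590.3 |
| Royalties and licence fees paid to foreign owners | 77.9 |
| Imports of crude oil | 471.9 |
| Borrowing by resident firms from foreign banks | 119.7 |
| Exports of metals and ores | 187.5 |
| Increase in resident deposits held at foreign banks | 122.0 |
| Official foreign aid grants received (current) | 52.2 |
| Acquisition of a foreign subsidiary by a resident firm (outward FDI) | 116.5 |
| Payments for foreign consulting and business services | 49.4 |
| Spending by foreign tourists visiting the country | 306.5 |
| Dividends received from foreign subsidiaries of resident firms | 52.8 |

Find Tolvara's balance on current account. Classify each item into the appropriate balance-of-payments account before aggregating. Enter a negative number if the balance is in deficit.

Goods: -158.6 + 187.5 + 590.3 - 471.9 = 147.3
Services: -49.4 + 135.1 + 306.5 - 77.9 = 314.3
Primary income: 52.8
Secondary income: 52.2
Current account = 147.3 + 314.3 + 52.8 + 52.2 = 566.6
(Excluded from the current account — financial account: borrowing by resident firms from foreign banks 119.7, increase in resident deposits held at foreign banks 122.0, acquisition of a foreign subsidiary by a resident firm (outward FDI) 116.5.)

566.6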